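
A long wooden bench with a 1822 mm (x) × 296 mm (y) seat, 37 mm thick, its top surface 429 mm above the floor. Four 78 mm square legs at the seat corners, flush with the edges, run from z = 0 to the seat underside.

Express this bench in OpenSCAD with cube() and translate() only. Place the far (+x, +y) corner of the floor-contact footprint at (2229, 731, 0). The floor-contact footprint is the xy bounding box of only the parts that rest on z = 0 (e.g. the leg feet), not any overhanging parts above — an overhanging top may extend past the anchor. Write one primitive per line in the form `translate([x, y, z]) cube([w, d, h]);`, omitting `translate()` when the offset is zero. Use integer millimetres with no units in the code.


translate([407, 435, 392]) cube([1822, 296, 37]);
translate([407, 435, 0]) cube([78, 78, 392]);
translate([407, 653, 0]) cube([78, 78, 392]);
translate([2151, 435, 0]) cube([78, 78, 392]);
translate([2151, 653, 0]) cube([78, 78, 392]);


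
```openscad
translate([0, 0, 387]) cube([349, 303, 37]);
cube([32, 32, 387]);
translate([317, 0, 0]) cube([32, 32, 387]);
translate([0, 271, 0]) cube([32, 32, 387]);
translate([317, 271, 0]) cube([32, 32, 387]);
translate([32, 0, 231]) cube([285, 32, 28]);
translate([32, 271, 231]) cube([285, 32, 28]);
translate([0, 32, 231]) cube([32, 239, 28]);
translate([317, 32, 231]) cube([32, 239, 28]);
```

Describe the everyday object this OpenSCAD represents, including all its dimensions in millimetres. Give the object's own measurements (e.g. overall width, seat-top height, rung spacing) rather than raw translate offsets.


A four-legged stool. The seat is a 349×303×37 mm slab whose top surface is at z = 424 mm; four square legs, each 32×32 mm in cross-section, run from the floor (z = 0) to the underside of the seat, each flush with a corner of the seat. Four stretchers, 32 mm wide and 28 mm tall, connect adjacent legs with their undersides at z = 231 mm, each running between the inner faces of the legs it joins and aligned with the legs' outer faces on the other axis.


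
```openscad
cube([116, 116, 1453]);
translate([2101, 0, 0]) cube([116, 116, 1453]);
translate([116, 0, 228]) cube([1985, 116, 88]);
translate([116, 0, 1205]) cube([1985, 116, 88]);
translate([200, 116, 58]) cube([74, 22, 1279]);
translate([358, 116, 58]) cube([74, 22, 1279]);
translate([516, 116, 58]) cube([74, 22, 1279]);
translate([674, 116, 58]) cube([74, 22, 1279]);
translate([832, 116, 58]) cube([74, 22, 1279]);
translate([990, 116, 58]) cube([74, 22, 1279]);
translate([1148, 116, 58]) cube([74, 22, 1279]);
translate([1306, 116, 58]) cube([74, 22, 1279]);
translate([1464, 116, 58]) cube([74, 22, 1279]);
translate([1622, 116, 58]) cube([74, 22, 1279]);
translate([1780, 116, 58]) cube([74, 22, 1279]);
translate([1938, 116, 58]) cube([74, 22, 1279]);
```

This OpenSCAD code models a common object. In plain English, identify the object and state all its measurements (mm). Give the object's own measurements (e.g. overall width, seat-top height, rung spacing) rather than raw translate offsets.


A fence section. Two 116×116 mm posts, 1453 mm tall, stand on the floor with a clear span of 1985 mm between their inner faces. Two horizontal rails of 116×88 mm section span the gap between the posts with their undersides at z = 228 mm and z = 1205 mm, flush with the posts' −y face. 12 pickets, each 74 mm wide, 22 mm thick and 1279 mm tall, are fixed to the +y face of the rails with their bottoms at z = 58 mm, spaced across the span with a 84 mm gap after the −x post and between neighbouring pickets, with 89 mm left before the +x post.


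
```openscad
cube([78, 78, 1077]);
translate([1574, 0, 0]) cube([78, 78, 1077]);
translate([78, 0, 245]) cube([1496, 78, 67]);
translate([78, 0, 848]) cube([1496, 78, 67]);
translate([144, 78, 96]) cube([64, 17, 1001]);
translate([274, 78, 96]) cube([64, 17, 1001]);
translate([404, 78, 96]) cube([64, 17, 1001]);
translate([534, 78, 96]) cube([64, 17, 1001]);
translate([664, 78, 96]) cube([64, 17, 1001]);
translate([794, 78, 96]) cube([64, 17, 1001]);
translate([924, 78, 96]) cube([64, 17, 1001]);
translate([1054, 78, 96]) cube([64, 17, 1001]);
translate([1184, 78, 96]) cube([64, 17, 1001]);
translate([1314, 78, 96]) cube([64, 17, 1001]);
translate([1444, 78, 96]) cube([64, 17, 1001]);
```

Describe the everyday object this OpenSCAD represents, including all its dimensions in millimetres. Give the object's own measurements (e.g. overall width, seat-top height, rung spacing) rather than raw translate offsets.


A fence section. Two 78×78 mm posts, 1077 mm tall, stand on the floor with a clear span of 1496 mm between their inner faces. Two horizontal rails of 78×67 mm section span the gap between the posts with their undersides at z = 245 mm and z = 848 mm, flush with the posts' −y face. 11 pickets, each 64 mm wide, 17 mm thick and 1001 mm tall, are fixed to the +y face of the rails with their bottoms at z = 96 mm, spaced across the span with a 66 mm gap after the −x post and between neighbouring pickets and before the +x post.


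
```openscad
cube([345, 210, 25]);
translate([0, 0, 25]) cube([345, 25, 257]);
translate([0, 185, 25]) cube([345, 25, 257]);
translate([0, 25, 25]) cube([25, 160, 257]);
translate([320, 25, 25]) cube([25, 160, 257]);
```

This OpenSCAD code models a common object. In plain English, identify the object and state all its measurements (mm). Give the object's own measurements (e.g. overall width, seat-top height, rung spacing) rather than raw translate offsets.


An open-topped rectangular box: outside dimensions 345×210×282 mm, with a uniform wall and base thickness of 25 mm. The base is a full 345×210 slab on the floor; four walls sit on top of the base. The front and back walls (the −y and +y sides) span the full width; the two side walls fit between them.


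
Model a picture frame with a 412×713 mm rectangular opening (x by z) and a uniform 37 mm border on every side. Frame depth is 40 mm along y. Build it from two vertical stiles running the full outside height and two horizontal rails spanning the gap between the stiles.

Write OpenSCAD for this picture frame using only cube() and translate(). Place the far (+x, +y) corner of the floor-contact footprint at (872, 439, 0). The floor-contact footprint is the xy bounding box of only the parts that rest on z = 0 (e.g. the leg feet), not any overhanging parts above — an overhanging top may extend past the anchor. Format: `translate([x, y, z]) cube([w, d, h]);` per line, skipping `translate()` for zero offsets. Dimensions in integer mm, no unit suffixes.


translate([386, 399, 0]) cube([37, 40, 787]);
translate([835, 399, 0]) cube([37, 40, 787]);
translate([423, 399, 0]) cube([412, 40, 37]);
translate([423, 399, 750]) cube([412, 40, 37]);


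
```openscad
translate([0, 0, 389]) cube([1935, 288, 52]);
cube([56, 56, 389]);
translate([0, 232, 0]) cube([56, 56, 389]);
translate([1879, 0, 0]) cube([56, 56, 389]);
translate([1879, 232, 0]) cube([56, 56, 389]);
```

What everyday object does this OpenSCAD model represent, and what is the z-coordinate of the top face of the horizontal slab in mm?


A bench. The seat-top height is 441 mm.

A long slab on four corner posts — a bench. The slab sits at z = 389 with thickness 52, so the top is 389 + 52 = 441 mm.


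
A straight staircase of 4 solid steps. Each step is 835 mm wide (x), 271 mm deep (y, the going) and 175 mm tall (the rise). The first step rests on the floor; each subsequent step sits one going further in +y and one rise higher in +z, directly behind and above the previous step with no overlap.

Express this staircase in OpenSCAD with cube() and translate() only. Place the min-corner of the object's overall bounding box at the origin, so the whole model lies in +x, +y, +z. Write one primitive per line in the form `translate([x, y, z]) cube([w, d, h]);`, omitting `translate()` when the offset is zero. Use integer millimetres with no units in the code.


cube([835, 271, 175]);
translate([0, 271, 175]) cube([835, 271, 175]);
translate([0, 542, 350]) cube([835, 271, 175]);
translate([0, 813, 525]) cube([835, 271, 175]);


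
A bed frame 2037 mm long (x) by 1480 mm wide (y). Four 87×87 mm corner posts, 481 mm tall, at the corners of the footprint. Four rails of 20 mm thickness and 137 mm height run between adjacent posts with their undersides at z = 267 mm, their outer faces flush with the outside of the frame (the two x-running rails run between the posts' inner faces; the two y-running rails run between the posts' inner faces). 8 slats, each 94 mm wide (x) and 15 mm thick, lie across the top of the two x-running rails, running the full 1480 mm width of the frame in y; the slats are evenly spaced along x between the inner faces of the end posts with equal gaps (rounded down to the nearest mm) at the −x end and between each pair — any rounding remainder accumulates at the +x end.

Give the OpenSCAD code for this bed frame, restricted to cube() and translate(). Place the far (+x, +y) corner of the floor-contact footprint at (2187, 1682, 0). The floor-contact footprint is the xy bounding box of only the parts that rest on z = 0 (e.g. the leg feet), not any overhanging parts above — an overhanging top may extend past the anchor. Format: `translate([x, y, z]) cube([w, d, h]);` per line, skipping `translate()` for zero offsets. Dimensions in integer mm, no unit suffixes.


// slat z = rail_z + rail_h = 267 + 137 = 404
// slat gap = ⌊(1863 − 8·94) / 9⌋ = 123
translate([150, 202, 0]) cube([87, 87, 481]);
translate([150, 1595, 0]) cube([87, 87, 481]);
translate([2100, 202, 0]) cube([87, 87, 481]);
translate([2100, 1595, 0]) cube([87, 87, 481]);
translate([237, 202, 267]) cube([1863, 20, 137]);
translate([237, 1662, 267]) cube([1863, 20, 137]);
translate([150, 289, 267]) cube([20, 1306, 137]);
translate([2167, 289, 267]) cube([20, 1306, 137]);
translate([360, 202, 404]) cube([94, 1480, 15]);
translate([577, 202, 404]) cube([94, 1480, 15]);
translate([794, 202, 404]) cube([94, 1480, 15]);
translate([1011, 202, 404]) cube([94, 1480, 15]);
translate([1228, 202, 404]) cube([94, 1480, 15]);
translate([1445, 202, 404]) cube([94, 1480, 15]);
translate([1662, 202, 404]) cube([94, 1480, 15]);
translate([1879, 202, 404]) cube([94, 1480, 15]);


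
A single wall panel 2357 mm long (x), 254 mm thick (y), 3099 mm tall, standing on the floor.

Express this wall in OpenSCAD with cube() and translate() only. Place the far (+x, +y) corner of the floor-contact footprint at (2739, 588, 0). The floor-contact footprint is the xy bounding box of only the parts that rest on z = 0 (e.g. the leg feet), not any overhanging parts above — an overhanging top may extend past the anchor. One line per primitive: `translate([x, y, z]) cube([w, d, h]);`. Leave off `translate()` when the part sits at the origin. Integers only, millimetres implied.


translate([382, 334, 0]) cube([2357, 254, 3099]);


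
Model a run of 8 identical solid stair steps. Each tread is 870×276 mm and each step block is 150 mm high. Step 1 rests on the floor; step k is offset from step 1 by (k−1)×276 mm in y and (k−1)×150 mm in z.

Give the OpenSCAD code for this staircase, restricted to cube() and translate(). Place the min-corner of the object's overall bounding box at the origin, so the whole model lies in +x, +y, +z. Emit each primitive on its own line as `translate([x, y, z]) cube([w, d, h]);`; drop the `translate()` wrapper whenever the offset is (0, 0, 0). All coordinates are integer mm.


cube([870, 276, 150]);
translate([0, 276, 150]) cube([870, 276, 150]);
translate([0, 552, 300]) cube([870, 276, 150]);
translate([0, 828, 450]) cube([870, 276, 150]);
translate([0, 1104, 600]) cube([870, 276, 150]);
translate([0, 1380, 750]) cube([870, 276, 150]);
translate([0, 1656, 900]) cube([870, 276, 150]);
translate([0, 1932, 1050]) cube([870, 276, 150]);


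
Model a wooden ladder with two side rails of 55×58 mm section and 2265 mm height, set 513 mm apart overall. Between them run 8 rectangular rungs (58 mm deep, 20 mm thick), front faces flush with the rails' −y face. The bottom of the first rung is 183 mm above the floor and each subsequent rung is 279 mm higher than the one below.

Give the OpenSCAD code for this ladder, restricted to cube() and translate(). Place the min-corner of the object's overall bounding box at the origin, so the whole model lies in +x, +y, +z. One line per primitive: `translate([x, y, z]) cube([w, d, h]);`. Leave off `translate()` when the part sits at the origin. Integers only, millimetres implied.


cube([55, 58, 2265]);
translate([458, 0, 0]) cube([55, 58, 2265]);
translate([55, 0, 183]) cube([403, 58, 20]);
translate([55, 0, 462]) cube([403, 58, 20]);
translate([55, 0, 741]) cube([403, 58, 20]);
translate([55, 0, 1020]) cube([403, 58, 20]);
translate([55, 0, 1299]) cube([403, 58, 20]);
translate([55, 0, 1578]) cube([403, 58, 20]);
translate([55, 0, 1857]) cube([403, 58, 20]);
translate([55, 0, 2136]) cube([403, 58, 20]);


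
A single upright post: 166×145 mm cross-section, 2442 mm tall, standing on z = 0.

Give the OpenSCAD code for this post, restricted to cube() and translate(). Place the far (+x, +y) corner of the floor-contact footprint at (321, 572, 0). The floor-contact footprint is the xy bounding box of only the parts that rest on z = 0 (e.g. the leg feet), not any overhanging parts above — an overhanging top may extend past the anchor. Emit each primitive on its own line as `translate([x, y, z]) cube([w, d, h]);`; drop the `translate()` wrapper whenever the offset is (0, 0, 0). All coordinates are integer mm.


translate([155, 427, 0]) cube([166, 145, 2442]);


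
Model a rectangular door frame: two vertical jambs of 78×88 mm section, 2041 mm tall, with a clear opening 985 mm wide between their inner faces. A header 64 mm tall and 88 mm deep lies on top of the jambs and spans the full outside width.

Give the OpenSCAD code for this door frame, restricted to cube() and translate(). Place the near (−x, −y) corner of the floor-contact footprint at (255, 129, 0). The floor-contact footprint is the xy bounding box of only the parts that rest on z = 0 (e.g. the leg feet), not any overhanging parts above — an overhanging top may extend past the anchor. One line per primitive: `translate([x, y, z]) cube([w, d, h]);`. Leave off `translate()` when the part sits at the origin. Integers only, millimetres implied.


translate([255, 129, 0]) cube([78, 88, 2041]);
translate([1318, 129, 0]) cube([78, 88, 2041]);
translate([255, 129, 2041]) cube([1141, 88, 64]);


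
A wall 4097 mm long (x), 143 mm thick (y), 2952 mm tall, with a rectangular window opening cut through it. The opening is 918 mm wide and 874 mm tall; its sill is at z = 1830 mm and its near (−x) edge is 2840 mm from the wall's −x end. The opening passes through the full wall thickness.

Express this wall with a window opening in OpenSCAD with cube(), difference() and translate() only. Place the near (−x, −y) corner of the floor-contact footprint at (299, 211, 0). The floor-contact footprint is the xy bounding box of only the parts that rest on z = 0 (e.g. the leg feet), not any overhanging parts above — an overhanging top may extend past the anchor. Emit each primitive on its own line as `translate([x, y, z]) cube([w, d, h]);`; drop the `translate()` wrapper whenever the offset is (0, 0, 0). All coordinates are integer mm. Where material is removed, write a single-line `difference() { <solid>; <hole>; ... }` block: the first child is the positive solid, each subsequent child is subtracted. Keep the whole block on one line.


difference() { translate([299, 211, 0]) cube([4097, 143, 2952]); translate([3139, 211, 1830]) cube([918, 143, 874]); }


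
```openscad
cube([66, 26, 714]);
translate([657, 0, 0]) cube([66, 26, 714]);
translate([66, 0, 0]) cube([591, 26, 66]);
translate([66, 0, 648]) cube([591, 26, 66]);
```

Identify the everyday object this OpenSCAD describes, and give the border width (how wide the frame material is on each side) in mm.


A picture frame. The border width is 66 mm.

Four thin pieces enclosing a rectangular opening — a picture frame. The two full-height stiles are 714 mm tall; the top rail sits at z = 648 and is 66 mm tall, so the border above the opening is 714 − 648 = 66 mm, matching the stile x-width.


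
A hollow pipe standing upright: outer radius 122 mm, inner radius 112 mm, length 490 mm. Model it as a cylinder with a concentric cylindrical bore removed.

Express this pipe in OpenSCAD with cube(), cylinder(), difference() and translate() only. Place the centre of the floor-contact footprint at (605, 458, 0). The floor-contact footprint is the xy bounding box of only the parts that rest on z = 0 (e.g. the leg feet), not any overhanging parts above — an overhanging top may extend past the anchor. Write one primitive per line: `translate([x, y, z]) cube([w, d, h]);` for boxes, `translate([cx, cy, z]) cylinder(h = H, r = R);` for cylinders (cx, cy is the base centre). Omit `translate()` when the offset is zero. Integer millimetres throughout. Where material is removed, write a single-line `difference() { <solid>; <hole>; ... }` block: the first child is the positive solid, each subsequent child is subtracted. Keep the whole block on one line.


difference() { translate([605, 458, 0]) cylinder(h = 490, r = 122); translate([605, 458, 0]) cylinder(h = 490, r = 112); }


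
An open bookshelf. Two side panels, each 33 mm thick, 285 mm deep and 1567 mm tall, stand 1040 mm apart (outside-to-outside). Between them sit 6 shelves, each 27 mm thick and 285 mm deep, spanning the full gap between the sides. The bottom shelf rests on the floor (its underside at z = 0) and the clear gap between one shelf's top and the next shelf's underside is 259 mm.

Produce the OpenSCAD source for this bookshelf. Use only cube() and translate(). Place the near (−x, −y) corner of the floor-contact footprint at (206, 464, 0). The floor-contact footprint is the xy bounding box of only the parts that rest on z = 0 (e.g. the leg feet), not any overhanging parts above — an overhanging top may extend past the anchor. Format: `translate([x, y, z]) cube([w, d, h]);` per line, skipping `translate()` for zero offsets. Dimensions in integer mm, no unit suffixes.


translate([206, 464, 0]) cube([33, 285, 1567]);
translate([1213, 464, 0]) cube([33, 285, 1567]);
translate([239, 464, 0]) cube([974, 285, 27]);
translate([239, 464, 286]) cube([974, 285, 27]);
translate([239, 464, 572]) cube([974, 285, 27]);
translate([239, 464, 858]) cube([974, 285, 27]);
translate([239, 464, 1144]) cube([974, 285, 27]);
translate([239, 464, 1430]) cube([974, 285, 27]);


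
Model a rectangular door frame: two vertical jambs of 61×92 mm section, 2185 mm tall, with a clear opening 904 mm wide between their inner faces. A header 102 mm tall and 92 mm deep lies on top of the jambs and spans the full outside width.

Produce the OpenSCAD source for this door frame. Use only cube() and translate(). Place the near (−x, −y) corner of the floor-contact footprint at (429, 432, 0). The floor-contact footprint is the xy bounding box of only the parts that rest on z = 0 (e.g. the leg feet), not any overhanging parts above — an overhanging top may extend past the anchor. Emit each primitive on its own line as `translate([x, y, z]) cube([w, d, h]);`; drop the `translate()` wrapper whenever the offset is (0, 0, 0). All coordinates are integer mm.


translate([429, 432, 0]) cube([61, 92, 2185]);
translate([1394, 432, 0]) cube([61, 92, 2185]);
translate([429, 432, 2185]) cube([1026, 92, 102]);


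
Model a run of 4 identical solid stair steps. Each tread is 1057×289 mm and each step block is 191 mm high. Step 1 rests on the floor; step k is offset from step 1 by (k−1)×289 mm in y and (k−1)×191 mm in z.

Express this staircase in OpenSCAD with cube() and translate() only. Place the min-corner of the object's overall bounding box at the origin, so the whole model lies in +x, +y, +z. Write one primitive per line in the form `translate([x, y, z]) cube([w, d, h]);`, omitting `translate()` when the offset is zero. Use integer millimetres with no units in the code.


cube([1057, 289, 191]);
translate([0, 289, 191]) cube([1057, 289, 191]);
translate([0, 578, 382]) cube([1057, 289, 191]);
translate([0, 867, 573]) cube([1057, 289, 191]);


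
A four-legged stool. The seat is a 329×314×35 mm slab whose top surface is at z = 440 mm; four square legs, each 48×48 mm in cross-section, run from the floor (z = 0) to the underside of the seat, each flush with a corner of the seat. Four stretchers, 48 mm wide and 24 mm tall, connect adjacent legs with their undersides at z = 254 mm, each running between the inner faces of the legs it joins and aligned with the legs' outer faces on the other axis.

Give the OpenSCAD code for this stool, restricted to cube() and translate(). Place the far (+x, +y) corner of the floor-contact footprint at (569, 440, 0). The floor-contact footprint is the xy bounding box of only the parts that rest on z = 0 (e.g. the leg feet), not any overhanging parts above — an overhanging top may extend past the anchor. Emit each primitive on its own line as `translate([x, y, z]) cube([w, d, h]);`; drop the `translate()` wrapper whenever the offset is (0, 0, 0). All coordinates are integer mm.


translate([240, 126, 405]) cube([329, 314, 35]);
translate([240, 126, 0]) cube([48, 48, 405]);
translate([521, 126, 0]) cube([48, 48, 405]);
translate([240, 392, 0]) cube([48, 48, 405]);
translate([521, 392, 0]) cube([48, 48, 405]);
translate([288, 126, 254]) cube([233, 48, 24]);
translate([288, 392, 254]) cube([233, 48, 24]);
translate([240, 174, 254]) cube([48, 218, 24]);
translate([521, 174, 254]) cube([48, 218, 24]);


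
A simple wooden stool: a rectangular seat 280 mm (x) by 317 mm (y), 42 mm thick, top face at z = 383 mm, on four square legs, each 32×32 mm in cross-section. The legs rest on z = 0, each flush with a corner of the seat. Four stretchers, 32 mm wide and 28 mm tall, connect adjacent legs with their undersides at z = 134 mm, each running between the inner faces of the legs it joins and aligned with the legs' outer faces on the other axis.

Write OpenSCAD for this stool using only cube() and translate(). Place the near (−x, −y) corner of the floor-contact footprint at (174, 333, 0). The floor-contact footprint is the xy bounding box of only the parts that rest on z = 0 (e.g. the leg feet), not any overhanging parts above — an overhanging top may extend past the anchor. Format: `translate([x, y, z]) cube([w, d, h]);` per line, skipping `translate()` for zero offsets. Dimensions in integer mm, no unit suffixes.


translate([174, 333, 341]) cube([280, 317, 42]);
translate([174, 333, 0]) cube([32, 32, 341]);
translate([422, 333, 0]) cube([32, 32, 341]);
translate([174, 618, 0]) cube([32, 32, 341]);
translate([422, 618, 0]) cube([32, 32, 341]);
translate([206, 333, 134]) cube([216, 32, 28]);
translate([206, 618, 134]) cube([216, 32, 28]);
translate([174, 365, 134]) cube([32, 253, 28]);
translate([422, 365, 134]) cube([32, 253, 28]);


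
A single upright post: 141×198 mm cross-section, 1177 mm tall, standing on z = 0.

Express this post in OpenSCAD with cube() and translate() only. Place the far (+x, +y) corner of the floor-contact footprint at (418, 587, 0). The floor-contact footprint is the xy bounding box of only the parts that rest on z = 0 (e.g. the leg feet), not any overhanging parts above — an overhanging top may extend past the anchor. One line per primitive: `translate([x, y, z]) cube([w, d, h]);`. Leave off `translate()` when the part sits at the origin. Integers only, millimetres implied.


translate([277, 389, 0]) cube([141, 198, 1177]);


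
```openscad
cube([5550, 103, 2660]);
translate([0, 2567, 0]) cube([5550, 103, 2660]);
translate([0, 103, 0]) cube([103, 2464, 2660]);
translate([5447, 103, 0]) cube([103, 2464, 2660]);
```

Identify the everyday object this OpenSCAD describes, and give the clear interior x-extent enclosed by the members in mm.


A house (or room) frame. The interior width is 5344 mm.

Four 2660 mm walls enclosing a rectangle with no floor or roof — a room or house frame. Outside width is 5550 mm and wall thickness is 103 mm, so the interior width is 5550 − 2 × 103 = 5344 mm.


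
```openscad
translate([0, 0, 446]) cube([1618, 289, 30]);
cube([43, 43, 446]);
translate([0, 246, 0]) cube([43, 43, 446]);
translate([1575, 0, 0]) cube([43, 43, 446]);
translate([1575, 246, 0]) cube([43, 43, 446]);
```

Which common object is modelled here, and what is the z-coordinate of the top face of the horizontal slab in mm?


A bench. The seat-top height is 476 mm.

A long slab on four corner posts — a bench. The slab sits at z = 446 with thickness 30, so the top is 446 + 30 = 476 mm.


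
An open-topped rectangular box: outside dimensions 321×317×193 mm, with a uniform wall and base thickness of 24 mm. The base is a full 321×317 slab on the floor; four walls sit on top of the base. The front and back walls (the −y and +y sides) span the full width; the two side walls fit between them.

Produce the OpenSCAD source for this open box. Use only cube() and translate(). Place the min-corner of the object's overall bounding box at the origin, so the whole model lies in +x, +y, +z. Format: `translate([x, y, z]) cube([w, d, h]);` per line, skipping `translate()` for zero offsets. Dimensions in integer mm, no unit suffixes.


cube([321, 317, 24]);
translate([0, 0, 24]) cube([321, 24, 169]);
translate([0, 293, 24]) cube([321, 24, 169]);
translate([0, 24, 24]) cube([24, 269, 169]);
translate([297, 24, 24]) cube([24, 269, 169]);


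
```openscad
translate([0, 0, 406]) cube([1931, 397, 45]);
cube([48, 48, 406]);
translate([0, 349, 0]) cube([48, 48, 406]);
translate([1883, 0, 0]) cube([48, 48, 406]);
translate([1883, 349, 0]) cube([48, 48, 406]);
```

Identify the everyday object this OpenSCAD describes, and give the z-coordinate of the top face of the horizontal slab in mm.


A bench. The seat-top height is 451 mm.

A long slab on four corner posts — a bench. The slab sits at z = 406 with thickness 45, so the top is 406 + 45 = 451 mm.


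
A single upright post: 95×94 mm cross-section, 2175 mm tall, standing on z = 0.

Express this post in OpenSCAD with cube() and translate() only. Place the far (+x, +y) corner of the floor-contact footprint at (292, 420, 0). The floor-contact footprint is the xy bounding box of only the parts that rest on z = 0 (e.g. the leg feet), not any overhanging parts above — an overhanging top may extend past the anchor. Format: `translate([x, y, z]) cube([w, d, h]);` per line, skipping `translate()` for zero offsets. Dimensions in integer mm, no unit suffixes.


translate([197, 326, 0]) cube([95, 94, 2175]);


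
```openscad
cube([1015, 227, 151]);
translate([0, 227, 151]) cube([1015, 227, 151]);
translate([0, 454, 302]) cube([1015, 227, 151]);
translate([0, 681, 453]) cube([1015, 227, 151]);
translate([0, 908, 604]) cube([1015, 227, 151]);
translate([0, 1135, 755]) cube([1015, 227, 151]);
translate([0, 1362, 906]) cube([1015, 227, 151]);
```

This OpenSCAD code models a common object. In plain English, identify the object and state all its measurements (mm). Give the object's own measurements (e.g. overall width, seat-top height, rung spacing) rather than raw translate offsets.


A straight staircase of 7 solid steps. Each step is 1015 mm wide (x), 227 mm deep (y, the going) and 151 mm tall (the rise). The first step rests on the floor; each subsequent step sits one going further in +y and one rise higher in +z, directly behind and above the previous step with no overlap.


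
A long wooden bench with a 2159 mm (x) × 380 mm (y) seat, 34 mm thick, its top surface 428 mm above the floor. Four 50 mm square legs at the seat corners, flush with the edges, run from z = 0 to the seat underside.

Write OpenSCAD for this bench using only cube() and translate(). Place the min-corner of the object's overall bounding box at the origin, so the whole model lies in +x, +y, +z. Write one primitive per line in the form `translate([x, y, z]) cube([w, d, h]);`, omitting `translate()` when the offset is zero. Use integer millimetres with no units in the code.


// leg_h = 428 − 34 = 394
translate([0, 0, 394]) cube([2159, 380, 34]);
cube([50, 50, 394]);
translate([0, 330, 0]) cube([50, 50, 394]);
translate([2109, 0, 0]) cube([50, 50, 394]);
translate([2109, 330, 0]) cube([50, 50, 394]);


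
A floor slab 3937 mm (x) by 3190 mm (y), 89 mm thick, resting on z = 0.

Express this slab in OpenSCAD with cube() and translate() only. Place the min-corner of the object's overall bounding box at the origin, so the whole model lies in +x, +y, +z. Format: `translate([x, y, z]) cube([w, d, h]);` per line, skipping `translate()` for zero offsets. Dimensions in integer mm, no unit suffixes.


cube([3937, 3190, 89]);


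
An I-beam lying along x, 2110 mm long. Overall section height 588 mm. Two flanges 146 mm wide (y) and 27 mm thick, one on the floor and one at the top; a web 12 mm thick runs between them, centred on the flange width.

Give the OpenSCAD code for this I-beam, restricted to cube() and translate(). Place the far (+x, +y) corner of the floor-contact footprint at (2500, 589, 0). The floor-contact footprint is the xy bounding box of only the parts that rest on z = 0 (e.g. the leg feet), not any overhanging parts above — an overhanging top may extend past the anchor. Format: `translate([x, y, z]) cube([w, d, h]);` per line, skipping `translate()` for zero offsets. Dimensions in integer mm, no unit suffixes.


translate([390, 443, 0]) cube([2110, 146, 27]);
translate([390, 510, 27]) cube([2110, 12, 534]);
translate([390, 443, 561]) cube([2110, 146, 27]);


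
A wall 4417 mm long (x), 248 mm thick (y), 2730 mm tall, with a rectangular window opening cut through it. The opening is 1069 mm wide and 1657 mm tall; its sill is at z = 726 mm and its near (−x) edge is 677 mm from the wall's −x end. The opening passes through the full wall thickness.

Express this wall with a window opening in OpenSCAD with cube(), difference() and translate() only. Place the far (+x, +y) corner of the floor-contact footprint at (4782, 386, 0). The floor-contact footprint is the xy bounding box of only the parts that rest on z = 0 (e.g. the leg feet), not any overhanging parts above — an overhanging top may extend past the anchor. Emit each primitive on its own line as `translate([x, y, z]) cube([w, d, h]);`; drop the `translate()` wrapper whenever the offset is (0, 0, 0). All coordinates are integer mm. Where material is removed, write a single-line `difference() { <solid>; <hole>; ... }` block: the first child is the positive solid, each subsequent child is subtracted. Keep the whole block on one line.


difference() { translate([365, 138, 0]) cube([4417, 248, 2730]); translate([1042, 138, 726]) cube([1069, 248, 1657]); }


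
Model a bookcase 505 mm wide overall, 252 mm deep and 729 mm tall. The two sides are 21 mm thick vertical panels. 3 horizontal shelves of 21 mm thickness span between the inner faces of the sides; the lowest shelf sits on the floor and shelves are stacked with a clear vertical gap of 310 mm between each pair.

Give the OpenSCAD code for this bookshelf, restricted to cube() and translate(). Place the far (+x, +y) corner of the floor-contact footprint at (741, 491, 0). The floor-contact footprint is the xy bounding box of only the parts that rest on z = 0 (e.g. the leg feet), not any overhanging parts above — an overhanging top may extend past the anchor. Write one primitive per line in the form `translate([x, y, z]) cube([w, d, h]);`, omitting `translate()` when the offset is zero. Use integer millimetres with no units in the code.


translate([236, 239, 0]) cube([21, 252, 729]);
translate([720, 239, 0]) cube([21, 252, 729]);
translate([257, 239, 0]) cube([463, 252, 21]);
translate([257, 239, 331]) cube([463, 252, 21]);
translate([257, 239, 662]) cube([463, 252, 21]);


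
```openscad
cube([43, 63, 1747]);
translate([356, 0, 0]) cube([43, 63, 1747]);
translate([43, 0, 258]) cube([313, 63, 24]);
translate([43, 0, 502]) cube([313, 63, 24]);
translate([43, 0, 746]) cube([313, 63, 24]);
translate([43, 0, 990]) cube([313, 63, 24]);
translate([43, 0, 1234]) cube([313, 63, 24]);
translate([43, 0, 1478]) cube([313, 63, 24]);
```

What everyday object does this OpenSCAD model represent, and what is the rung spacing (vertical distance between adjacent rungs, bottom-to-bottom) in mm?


A ladder. The rung spacing is 244 mm.

Two tall 43×63 posts with 6 short bars between them — a ladder. Adjacent rungs sit at z = 258 and z = 502, so the spacing is 502 − 258 = 244 mm.


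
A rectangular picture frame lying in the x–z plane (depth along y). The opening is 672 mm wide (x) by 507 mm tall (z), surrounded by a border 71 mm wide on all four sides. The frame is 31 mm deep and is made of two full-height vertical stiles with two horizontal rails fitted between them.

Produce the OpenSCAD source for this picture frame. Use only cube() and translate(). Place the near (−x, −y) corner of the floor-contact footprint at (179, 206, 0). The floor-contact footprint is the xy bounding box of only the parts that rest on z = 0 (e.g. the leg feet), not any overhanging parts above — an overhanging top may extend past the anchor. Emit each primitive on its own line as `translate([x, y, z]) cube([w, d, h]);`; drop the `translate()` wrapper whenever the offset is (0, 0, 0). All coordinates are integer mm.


translate([179, 206, 0]) cube([71, 31, 649]);
translate([922, 206, 0]) cube([71, 31, 649]);
translate([250, 206, 0]) cube([672, 31, 71]);
translate([250, 206, 578]) cube([672, 31, 71]);


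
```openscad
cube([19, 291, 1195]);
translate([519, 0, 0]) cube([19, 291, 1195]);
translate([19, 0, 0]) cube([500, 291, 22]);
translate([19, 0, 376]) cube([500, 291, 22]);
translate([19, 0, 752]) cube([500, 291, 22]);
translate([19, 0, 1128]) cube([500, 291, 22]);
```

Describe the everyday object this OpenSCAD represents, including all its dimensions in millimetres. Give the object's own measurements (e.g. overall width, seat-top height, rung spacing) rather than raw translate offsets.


An open bookshelf. Two side panels, each 19 mm thick, 291 mm deep and 1195 mm tall, stand 538 mm apart (outside-to-outside). Between them sit 4 shelves, each 22 mm thick and 291 mm deep, spanning the full gap between the sides. The bottom shelf rests on the floor (its underside at z = 0) and the clear gap between one shelf's top and the next shelf's underside is 354 mm.


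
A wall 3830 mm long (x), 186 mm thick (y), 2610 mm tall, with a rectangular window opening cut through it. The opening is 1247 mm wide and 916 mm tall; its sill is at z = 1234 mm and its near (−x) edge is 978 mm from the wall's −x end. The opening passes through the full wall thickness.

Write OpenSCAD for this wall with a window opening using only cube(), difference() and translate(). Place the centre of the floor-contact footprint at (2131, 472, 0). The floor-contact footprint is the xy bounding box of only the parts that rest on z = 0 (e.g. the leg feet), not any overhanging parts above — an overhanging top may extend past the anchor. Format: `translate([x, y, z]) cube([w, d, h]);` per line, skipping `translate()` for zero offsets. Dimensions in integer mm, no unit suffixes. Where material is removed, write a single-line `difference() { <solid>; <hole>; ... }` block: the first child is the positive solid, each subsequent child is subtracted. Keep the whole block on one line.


difference() { translate([216, 379, 0]) cube([3830, 186, 2610]); translate([1194, 379, 1234]) cube([1247, 186, 916]); }


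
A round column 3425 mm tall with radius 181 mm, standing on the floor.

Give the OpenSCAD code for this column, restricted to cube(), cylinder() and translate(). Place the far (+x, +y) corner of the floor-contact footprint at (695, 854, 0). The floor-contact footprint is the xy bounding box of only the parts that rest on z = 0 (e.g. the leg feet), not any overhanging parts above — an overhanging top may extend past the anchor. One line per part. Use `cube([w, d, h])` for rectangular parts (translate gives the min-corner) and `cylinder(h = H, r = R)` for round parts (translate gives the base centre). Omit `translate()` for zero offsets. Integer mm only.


translate([514, 673, 0]) cylinder(h = 3425, r = 181);


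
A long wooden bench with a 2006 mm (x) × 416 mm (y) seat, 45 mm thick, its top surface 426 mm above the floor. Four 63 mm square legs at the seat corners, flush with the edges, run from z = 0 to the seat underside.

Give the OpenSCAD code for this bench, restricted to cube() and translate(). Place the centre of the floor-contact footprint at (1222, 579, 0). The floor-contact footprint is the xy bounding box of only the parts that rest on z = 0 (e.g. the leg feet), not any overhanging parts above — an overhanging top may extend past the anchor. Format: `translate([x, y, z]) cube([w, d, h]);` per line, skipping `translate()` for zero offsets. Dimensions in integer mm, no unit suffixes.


translate([219, 371, 381]) cube([2006, 416, 45]);
translate([219, 371, 0]) cube([63, 63, 381]);
translate([219, 724, 0]) cube([63, 63, 381]);
translate([2162, 371, 0]) cube([63, 63, 381]);
translate([2162, 724, 0]) cube([63, 63, 381]);


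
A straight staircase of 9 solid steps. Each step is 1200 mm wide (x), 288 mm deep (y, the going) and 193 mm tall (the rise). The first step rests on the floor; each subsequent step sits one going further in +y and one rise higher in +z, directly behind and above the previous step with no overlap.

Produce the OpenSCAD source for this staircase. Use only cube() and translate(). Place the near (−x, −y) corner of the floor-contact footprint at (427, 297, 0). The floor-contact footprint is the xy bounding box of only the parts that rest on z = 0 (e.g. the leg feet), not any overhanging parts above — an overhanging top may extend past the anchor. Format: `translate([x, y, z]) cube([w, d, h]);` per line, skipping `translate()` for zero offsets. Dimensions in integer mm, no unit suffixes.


translate([427, 297, 0]) cube([1200, 288, 193]);
translate([427, 585, 193]) cube([1200, 288, 193]);
translate([427, 873, 386]) cube([1200, 288, 193]);
translate([427, 1161, 579]) cube([1200, 288, 193]);
translate([427, 1449, 772]) cube([1200, 288, 193]);
translate([427, 1737, 965]) cube([1200, 288, 193]);
translate([427, 2025, 1158]) cube([1200, 288, 193]);
translate([427, 2313, 1351]) cube([1200, 288, 193]);
translate([427, 2601, 1544]) cube([1200, 288, 193]);


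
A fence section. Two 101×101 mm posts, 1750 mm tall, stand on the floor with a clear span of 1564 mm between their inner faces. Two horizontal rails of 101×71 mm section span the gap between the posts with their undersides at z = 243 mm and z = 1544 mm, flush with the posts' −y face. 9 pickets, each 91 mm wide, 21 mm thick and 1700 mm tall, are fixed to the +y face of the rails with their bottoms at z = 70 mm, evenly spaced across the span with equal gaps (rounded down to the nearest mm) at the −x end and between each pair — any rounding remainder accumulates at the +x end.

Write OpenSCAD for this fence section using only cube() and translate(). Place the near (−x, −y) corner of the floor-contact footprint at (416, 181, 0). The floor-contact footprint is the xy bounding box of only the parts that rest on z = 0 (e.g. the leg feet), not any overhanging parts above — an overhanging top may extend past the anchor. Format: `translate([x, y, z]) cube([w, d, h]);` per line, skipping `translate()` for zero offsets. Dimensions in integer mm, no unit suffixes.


translate([416, 181, 0]) cube([101, 101, 1750]);
translate([2081, 181, 0]) cube([101, 101, 1750]);
translate([517, 181, 243]) cube([1564, 101, 71]);
translate([517, 181, 1544]) cube([1564, 101, 71]);
translate([591, 282, 70]) cube([91, 21, 1700]);
translate([756, 282, 70]) cube([91, 21, 1700]);
translate([921, 282, 70]) cube([91, 21, 1700]);
translate([1086, 282, 70]) cube([91, 21, 1700]);
translate([1251, 282, 70]) cube([91, 21, 1700]);
translate([1416, 282, 70]) cube([91, 21, 1700]);
translate([1581, 282, 70]) cube([91, 21, 1700]);
translate([1746, 282, 70]) cube([91, 21, 1700]);
translate([1911, 282, 70]) cube([91, 21, 1700]);
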